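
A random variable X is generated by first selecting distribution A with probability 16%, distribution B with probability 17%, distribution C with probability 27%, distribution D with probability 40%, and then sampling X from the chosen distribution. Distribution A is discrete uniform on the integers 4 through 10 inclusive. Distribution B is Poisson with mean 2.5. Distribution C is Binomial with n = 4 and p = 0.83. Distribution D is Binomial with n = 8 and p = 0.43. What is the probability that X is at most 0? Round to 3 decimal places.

Conditional on each component, P(X ≤ 0): A: 0; B: 0.082085; C: 0.00083521; D: 0.0111429.
By total probability, P(X ≤ 0) = 0.16·0 + 0.17·0.082085 + 0.27·0.00083521 + 0.4·0.0111429 = 0.0186371.

0.019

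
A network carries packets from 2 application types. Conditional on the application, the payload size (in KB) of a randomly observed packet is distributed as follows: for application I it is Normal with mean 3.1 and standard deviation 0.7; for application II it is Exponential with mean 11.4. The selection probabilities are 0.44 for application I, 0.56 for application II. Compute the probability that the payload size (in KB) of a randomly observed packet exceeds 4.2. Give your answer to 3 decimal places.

0.413

Conditional on each application, P(X > 4.2): I: 0.0580416; II: 0.691826.
By total probability, P(X > 4.2) = 0.44·0.0580416 + 0.56·0.691826 = 0.412961.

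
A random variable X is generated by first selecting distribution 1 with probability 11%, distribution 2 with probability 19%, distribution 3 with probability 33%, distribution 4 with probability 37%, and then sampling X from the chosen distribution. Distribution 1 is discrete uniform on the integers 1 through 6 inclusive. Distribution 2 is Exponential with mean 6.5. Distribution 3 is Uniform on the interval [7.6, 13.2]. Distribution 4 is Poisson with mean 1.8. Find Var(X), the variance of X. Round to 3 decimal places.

23.448

Per component, 1: μ=3.5, E[X²]=15.1667; 2: μ=6.5, E[X²]=84.5; 3: μ=10.4, E[X²]=110.773; 4: μ=1.8, E[X²]=5.04.
E[X] = 0.11·3.5 + 0.19·6.5 + 0.33·10.4 + 0.37·1.8 = 5.718.
E[X²] = 0.11·15.1667 + 0.19·84.5 + 0.33·110.773 + 0.37·5.04 = 56.1433.
Var(X) = E[X²] − (E[X])² = 56.1433 − 32.6955 = 23.4478.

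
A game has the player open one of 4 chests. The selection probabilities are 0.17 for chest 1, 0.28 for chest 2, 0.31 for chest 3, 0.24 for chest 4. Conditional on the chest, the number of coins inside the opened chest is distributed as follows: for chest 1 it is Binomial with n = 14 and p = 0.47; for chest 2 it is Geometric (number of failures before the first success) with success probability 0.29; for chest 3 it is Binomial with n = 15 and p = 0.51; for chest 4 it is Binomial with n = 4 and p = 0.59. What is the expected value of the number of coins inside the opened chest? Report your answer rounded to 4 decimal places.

4.7420

Component means — 1: 6.58; 2: 2.44828; 3: 7.65; 4: 2.36.
E[X] = 0.17·6.58 + 0.28·2.44828 + 0.31·7.65 + 0.24·2.36 = 4.74202.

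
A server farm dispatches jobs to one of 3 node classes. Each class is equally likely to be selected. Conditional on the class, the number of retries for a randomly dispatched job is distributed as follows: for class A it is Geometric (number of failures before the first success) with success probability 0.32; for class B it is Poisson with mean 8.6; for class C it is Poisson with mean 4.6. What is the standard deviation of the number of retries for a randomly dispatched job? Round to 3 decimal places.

3.705

Per component, A: μ=2.125, E[X²]=11.1562; B: μ=8.6, E[X²]=82.56; C: μ=4.6, E[X²]=25.76.
E[X] = 0.333333·2.125 + 0.333333·8.6 + 0.333333·4.6 = 5.10833.
E[X²] = 0.333333·11.1562 + 0.333333·82.56 + 0.333333·25.76 = 39.8254.
Var(X) = E[X²] − (E[X])² = 39.8254 − 26.0951 = 13.7303.
SD(X) = √13.7303 = 3.70545.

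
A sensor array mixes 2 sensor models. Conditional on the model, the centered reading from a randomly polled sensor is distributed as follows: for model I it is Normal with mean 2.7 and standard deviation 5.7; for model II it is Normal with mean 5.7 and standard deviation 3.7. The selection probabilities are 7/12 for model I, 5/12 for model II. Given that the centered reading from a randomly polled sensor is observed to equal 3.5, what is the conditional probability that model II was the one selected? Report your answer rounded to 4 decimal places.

0.4822

Likelihoods f(3.5 | ·): I: 0.0693039; II: 0.0903519.
Posterior ∝ prior × likelihood. Numerator for II: 0.416667·0.0903519 = 0.0376466.
Normalizing constant: 0.583333·0.0693039 + 0.416667·0.0903519 = 0.0780739.
P(II | observation) = 0.0376466 / 0.0780739 = 0.482192.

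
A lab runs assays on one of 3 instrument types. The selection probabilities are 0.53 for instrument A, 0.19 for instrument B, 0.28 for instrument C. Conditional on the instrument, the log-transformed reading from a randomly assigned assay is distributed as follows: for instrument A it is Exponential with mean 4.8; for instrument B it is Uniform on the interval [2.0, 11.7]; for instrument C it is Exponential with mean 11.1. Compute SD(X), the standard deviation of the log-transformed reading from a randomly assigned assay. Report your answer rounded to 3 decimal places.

Per component, A: μ=4.8, E[X²]=46.08; B: μ=6.85, E[X²]=54.7633; C: μ=11.1, E[X²]=246.42.
E[X] = 0.53·4.8 + 0.19·6.85 + 0.28·11.1 = 6.9535.
E[X²] = 0.53·46.08 + 0.19·54.7633 + 0.28·246.42 = 103.825.
Var(X) = E[X²] − (E[X])² = 103.825 − 48.3512 = 55.4739.
SD(X) = √55.4739 = 7.44808.

7.448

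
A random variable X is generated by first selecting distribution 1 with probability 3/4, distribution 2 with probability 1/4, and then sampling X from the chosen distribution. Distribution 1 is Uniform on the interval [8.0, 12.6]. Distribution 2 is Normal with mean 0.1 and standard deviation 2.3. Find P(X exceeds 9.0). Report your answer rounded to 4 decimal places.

Conditional on each component, P(X > 9.0): 1: 0.782609; 2: 5.45148e-05.
By total probability, P(X > 9.0) = 0.75·0.782609 + 0.25·5.45148e-05 = 0.58697.

0.5870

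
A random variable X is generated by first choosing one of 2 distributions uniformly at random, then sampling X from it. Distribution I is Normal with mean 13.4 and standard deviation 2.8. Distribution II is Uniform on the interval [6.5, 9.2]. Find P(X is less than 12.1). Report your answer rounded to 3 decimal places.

0.661

Conditional on each component, P(X < 12.1): I: 0.321222; II: 1.
By total probability, P(X < 12.1) = 0.5·0.321222 + 0.5·1 = 0.660611.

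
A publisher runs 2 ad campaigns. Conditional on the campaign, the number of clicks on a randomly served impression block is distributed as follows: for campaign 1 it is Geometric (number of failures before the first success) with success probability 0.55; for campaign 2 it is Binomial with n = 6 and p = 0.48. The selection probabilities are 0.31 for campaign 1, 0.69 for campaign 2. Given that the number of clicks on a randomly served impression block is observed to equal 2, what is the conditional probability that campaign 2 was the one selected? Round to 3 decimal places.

Likelihoods P(X=2 | ·): 1: 0.111375; 2: 0.252689.
Posterior ∝ prior × likelihood. Numerator for 2: 0.69·0.252689 = 0.174356.
Normalizing constant: 0.31·0.111375 + 0.69·0.252689 = 0.208882.
P(2 | observation) = 0.174356 / 0.208882 = 0.834709.

0.835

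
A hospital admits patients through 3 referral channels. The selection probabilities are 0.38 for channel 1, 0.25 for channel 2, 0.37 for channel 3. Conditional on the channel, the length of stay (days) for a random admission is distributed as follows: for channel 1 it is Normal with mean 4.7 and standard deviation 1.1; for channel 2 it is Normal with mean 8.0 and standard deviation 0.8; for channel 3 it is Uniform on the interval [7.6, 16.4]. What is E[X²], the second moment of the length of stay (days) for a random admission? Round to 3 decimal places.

80.682

For each component E[X²] = Var + (mean)², giving 1: 23.3; 2: 64.64; 3: 150.453.
Overall E[X²] = 0.38·23.3 + 0.25·64.64 + 0.37·150.453 = 80.6817.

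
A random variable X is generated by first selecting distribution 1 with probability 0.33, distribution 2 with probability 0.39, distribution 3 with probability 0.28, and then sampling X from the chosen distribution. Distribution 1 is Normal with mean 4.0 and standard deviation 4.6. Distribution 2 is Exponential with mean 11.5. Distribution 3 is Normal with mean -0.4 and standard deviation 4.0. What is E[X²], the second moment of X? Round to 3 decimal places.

For each component E[X²] = Var + (mean)², giving 1: 37.16; 2: 264.5; 3: 16.16.
Overall E[X²] = 0.33·37.16 + 0.39·264.5 + 0.28·16.16 = 119.943.

119.943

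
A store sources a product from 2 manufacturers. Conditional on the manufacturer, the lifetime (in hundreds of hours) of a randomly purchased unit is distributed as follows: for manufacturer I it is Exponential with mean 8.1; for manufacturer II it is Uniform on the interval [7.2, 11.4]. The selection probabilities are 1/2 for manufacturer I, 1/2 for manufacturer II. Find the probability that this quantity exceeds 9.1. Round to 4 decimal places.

0.4364

Conditional on each manufacturer, P(X > 9.1): I: 0.325154; II: 0.547619.
By total probability, P(X > 9.1) = 0.5·0.325154 + 0.5·0.547619 = 0.436386.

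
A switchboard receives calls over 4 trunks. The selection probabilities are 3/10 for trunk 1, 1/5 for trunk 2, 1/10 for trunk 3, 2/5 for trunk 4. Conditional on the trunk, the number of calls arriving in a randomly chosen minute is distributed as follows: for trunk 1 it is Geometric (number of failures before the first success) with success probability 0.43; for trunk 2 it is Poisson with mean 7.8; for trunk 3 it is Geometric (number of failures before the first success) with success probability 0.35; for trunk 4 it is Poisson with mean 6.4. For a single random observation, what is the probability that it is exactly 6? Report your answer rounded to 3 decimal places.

0.096

Conditional on each trunk, P(X = 6): 1: 0.0147475; 2: 0.128156; 3: 0.0263966; 4: 0.158585.
By total probability, P(X = 6) = 0.3·0.0147475 + 0.2·0.128156 + 0.1·0.0263966 + 0.4·0.158585 = 0.0961291.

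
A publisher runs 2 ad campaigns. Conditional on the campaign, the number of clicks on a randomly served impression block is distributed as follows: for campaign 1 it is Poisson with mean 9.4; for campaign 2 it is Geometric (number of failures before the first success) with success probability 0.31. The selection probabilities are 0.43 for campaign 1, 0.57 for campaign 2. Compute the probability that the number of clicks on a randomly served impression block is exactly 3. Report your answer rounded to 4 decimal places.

Conditional on each campaign, P(X = 3): 1: 0.0114515; 2: 0.101838.
By total probability, P(X = 3) = 0.43·0.0114515 + 0.57·0.101838 = 0.0629717.

0.0630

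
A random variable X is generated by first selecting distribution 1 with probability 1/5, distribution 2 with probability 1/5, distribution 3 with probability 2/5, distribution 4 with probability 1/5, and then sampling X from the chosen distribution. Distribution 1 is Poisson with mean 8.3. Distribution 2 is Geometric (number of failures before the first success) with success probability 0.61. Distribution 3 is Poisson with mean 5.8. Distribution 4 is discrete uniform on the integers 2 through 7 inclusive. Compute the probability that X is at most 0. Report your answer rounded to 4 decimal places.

0.1233

Conditional on each component, P(X ≤ 0): 1: 0.000248517; 2: 0.61; 3: 0.00302755; 4: 0.
By total probability, P(X ≤ 0) = 0.2·0.000248517 + 0.2·0.61 + 0.4·0.00302755 + 0.2·0 = 0.123261.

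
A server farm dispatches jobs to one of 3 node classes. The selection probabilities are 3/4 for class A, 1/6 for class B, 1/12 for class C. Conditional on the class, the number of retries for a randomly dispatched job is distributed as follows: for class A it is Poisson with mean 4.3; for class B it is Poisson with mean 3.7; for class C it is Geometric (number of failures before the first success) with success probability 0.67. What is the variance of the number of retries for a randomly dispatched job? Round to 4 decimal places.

4.9969

Per component, A: μ=4.3, E[X²]=22.79; B: μ=3.7, E[X²]=17.39; C: μ=0.492537, E[X²]=0.977723.
E[X] = 0.75·4.3 + 0.166667·3.7 + 0.0833333·0.492537 = 3.88271.
E[X²] = 0.75·22.79 + 0.166667·17.39 + 0.0833333·0.977723 = 20.0723.
Var(X) = E[X²] − (E[X])² = 20.0723 − 15.0754 = 4.99686.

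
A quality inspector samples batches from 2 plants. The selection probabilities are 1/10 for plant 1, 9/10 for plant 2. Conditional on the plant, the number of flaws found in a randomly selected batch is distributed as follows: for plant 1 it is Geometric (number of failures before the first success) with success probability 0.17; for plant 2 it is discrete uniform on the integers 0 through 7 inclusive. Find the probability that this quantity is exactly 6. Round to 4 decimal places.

0.1181

Conditional on each plant, P(X = 6): 1: 0.0555799; 2: 0.125.
By total probability, P(X = 6) = 0.1·0.0555799 + 0.9·0.125 = 0.118058.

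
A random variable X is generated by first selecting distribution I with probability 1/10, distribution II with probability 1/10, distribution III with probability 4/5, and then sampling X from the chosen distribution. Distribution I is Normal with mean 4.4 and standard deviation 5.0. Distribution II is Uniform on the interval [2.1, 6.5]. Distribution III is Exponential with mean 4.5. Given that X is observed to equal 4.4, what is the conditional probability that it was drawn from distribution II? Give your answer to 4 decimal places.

0.2329

Likelihoods f(4.4 | ·): I: 0.0797885; II: 0.227273; III: 0.083588.
Posterior ∝ prior × likelihood. Numerator for II: 0.1·0.227273 = 0.0227273.
Normalizing constant: 0.1·0.0797885 + 0.1·0.227273 + 0.8·0.083588 = 0.0975765.
P(II | observation) = 0.0227273 / 0.0975765 = 0.232917.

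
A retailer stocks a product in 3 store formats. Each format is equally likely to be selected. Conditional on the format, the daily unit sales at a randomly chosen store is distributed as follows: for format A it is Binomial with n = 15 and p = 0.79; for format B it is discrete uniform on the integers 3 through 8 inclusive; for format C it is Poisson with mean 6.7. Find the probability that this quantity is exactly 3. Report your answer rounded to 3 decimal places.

0.076

Conditional on each format, P(X = 3): A: 1.65015e-06; B: 0.166667; C: 0.0617021.
By total probability, P(X = 3) = 0.333333·1.65015e-06 + 0.333333·0.166667 + 0.333333·0.0617021 = 0.0761235.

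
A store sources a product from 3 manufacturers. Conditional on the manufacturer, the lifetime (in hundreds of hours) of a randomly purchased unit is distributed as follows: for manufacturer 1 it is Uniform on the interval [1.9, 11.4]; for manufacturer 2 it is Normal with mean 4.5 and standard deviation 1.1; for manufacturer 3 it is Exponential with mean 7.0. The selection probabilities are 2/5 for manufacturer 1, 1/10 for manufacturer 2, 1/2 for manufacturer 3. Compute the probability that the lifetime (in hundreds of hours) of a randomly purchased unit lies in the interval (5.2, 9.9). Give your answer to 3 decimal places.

0.340

Conditional on each manufacturer, P(5.2 < X < 9.9): 1: 0.494737; 2: 0.262269; 3: 0.232653.
By total probability, P(5.2 < X < 9.9) = 0.4·0.494737 + 0.1·0.262269 + 0.5·0.232653 = 0.340448.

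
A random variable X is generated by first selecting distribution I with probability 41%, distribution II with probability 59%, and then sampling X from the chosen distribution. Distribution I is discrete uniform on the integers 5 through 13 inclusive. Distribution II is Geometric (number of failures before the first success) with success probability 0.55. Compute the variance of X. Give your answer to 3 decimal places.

19.804

Per component, I: μ=9, E[X²]=87.6667; II: μ=0.818182, E[X²]=2.15702.
E[X] = 0.41·9 + 0.59·0.818182 = 4.17273.
E[X²] = 0.41·87.6667 + 0.59·2.15702 = 37.216.
Var(X) = E[X²] − (E[X])² = 37.216 − 17.4117 = 19.8043.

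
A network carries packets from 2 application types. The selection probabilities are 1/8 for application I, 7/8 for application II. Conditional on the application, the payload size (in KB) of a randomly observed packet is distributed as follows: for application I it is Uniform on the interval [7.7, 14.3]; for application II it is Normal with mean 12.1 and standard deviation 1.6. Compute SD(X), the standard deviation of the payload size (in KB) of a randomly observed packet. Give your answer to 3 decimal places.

1.681

Per component, I: μ=11, E[X²]=124.63; II: μ=12.1, E[X²]=148.97.
E[X] = 0.125·11 + 0.875·12.1 = 11.9625.
E[X²] = 0.125·124.63 + 0.875·148.97 = 145.928.
Var(X) = E[X²] − (E[X])² = 145.928 − 143.101 = 2.82609.
SD(X) = √2.82609 = 1.6811.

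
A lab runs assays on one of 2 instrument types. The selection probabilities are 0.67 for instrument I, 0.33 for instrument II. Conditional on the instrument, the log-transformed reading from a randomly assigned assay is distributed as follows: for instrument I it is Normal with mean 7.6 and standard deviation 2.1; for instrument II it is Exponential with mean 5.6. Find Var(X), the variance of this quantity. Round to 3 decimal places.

Per component, I: μ=7.6, E[X²]=62.17; II: μ=5.6, E[X²]=62.72.
E[X] = 0.67·7.6 + 0.33·5.6 = 6.94.
E[X²] = 0.67·62.17 + 0.33·62.72 = 62.3515.
Var(X) = E[X²] − (E[X])² = 62.3515 − 48.1636 = 14.1879.

14.188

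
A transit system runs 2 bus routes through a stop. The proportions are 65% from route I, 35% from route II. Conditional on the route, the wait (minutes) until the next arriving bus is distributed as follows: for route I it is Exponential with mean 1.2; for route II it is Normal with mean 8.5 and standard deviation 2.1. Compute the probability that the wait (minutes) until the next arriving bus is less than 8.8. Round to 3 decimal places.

Conditional on each route, P(X < 8.8): I: 0.999347; II: 0.556798.
By total probability, P(X < 8.8) = 0.65·0.999347 + 0.35·0.556798 = 0.844455.

0.844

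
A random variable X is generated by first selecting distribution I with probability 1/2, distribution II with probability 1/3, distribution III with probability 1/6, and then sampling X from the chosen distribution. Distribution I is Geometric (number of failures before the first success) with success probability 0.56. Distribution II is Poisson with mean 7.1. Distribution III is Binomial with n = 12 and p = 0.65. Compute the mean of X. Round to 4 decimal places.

Component means — I: 0.785714; II: 7.1; III: 7.8.
E[X] = 0.5·0.785714 + 0.333333·7.1 + 0.166667·7.8 = 4.05952.

4.0595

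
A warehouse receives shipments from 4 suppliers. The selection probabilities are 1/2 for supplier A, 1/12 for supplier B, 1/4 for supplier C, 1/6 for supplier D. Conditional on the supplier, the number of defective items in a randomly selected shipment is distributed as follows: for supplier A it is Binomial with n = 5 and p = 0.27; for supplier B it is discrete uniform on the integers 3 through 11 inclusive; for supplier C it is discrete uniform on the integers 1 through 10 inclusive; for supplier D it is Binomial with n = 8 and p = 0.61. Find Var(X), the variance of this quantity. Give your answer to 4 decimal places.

8.0746

Per component, A: μ=1.35, E[X²]=2.808; B: μ=7, E[X²]=55.6667; C: μ=5.5, E[X²]=38.5; D: μ=4.88, E[X²]=25.7176.
E[X] = 0.5·1.35 + 0.0833333·7 + 0.25·5.5 + 0.166667·4.88 = 3.44667.
E[X²] = 0.5·2.808 + 0.0833333·55.6667 + 0.25·38.5 + 0.166667·25.7176 = 19.9542.
Var(X) = E[X²] − (E[X])² = 19.9542 − 11.8795 = 8.07464.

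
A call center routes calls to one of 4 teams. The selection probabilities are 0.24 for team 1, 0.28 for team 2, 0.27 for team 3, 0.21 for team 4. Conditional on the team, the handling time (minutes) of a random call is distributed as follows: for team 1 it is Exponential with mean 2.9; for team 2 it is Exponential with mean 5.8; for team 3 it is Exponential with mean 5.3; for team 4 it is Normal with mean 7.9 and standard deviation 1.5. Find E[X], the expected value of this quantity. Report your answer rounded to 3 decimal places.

Component means — 1: 2.9; 2: 5.8; 3: 5.3; 4: 7.9.
E[X] = 0.24·2.9 + 0.28·5.8 + 0.27·5.3 + 0.21·7.9 = 5.41.

5.410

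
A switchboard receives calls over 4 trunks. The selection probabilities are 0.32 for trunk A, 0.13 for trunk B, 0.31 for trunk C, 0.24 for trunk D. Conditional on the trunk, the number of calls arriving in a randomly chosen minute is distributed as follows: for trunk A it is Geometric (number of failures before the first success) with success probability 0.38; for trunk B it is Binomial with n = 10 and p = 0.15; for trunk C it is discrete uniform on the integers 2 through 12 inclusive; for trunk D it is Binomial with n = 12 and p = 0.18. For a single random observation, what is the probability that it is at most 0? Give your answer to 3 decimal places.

0.169

Conditional on each trunk, P(X ≤ 0): A: 0.38; B: 0.196874; C: 0; D: 0.0924201.
By total probability, P(X ≤ 0) = 0.32·0.38 + 0.13·0.196874 + 0.31·0 + 0.24·0.0924201 = 0.169374.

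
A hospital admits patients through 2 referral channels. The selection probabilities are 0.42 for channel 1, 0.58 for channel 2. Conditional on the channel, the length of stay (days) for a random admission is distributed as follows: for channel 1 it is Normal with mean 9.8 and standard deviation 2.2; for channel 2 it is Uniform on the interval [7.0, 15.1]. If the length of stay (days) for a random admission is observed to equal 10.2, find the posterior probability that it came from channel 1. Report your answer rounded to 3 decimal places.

Likelihoods f(10.2 | ·): 1: 0.178365; 2: 0.123457.
Posterior ∝ prior × likelihood. Numerator for 1: 0.42·0.178365 = 0.0749132.
Normalizing constant: 0.42·0.178365 + 0.58·0.123457 = 0.146518.
P(1 | observation) = 0.0749132 / 0.146518 = 0.51129.

0.511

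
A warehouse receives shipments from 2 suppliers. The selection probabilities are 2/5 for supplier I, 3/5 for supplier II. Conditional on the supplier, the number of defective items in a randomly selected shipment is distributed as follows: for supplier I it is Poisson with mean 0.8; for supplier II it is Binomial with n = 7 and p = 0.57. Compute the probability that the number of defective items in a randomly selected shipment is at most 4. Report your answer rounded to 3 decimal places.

0.786

Conditional on each supplier, P(X ≤ 4): I: 0.998589; II: 0.643588.
By total probability, P(X ≤ 4) = 0.4·0.998589 + 0.6·0.643588 = 0.785588.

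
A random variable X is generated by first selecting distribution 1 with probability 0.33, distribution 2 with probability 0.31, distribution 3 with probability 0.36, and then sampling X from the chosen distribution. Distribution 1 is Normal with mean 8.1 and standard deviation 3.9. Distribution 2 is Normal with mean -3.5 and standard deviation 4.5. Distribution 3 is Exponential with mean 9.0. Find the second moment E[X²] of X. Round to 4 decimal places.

95.0656

For each component E[X²] = Var + (mean)², giving 1: 80.82; 2: 32.5; 3: 162.
Overall E[X²] = 0.33·80.82 + 0.31·32.5 + 0.36·162 = 95.0656.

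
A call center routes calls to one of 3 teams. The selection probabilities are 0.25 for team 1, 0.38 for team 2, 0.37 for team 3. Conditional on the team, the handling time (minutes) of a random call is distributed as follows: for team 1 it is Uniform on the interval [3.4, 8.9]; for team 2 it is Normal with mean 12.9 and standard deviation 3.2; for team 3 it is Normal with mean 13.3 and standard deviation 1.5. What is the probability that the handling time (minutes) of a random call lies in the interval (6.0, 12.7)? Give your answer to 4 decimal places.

Conditional on each team, P(6.0 < X < 12.7): 1: 0.527273; 2: 0.45955; 3: 0.344578.
By total probability, P(6.0 < X < 12.7) = 0.25·0.527273 + 0.38·0.45955 + 0.37·0.344578 = 0.433941.

0.4339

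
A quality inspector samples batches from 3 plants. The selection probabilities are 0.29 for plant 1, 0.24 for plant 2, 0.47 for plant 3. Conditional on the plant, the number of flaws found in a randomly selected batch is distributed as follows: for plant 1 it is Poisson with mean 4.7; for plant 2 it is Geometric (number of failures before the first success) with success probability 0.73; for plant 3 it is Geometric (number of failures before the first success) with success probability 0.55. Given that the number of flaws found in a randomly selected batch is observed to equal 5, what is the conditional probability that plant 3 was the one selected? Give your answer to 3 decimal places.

0.086

Likelihoods P(X=5 | ·): 1: 0.17383; 2: 0.00104747; 3: 0.010149.
Posterior ∝ prior × likelihood. Numerator for 3: 0.47·0.010149 = 0.00477005.
Normalizing constant: 0.29·0.17383 + 0.24·0.00104747 + 0.47·0.010149 = 0.0554321.
P(3 | observation) = 0.00477005 / 0.0554321 = 0.0860522.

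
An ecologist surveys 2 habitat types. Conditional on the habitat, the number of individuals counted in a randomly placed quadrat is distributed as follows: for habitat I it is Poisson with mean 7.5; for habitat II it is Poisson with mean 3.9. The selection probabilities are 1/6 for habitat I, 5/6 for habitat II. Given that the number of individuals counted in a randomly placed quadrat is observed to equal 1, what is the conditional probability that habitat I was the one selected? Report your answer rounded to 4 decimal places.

Likelihoods P(X=1 | ·): I: 0.00414813; II: 0.0789435.
Posterior ∝ prior × likelihood. Numerator for I: 0.166667·0.00414813 = 0.000691355.
Normalizing constant: 0.166667·0.00414813 + 0.833333·0.0789435 = 0.0664776.
P(I | observation) = 0.000691355 / 0.0664776 = 0.0103998.

0.0104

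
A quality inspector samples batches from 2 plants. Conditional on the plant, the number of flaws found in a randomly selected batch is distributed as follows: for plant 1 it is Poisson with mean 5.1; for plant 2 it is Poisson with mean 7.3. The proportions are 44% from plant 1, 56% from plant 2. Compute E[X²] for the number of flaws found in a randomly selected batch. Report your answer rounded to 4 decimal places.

47.6188

For each component E[X²] = Var + (mean)², giving 1: 31.11; 2: 60.59.
Overall E[X²] = 0.44·31.11 + 0.56·60.59 = 47.6188.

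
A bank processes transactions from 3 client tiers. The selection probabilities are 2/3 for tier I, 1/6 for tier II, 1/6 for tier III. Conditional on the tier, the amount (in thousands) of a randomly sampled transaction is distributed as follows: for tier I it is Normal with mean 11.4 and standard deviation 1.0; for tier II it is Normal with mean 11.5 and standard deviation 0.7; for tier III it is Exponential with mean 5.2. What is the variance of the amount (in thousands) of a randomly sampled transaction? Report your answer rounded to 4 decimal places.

10.6297

Per component, I: μ=11.4, E[X²]=130.96; II: μ=11.5, E[X²]=132.74; III: μ=5.2, E[X²]=54.08.
E[X] = 0.666667·11.4 + 0.166667·11.5 + 0.166667·5.2 = 10.3833.
E[X²] = 0.666667·130.96 + 0.166667·132.74 + 0.166667·54.08 = 118.443.
Var(X) = E[X²] − (E[X])² = 118.443 − 107.814 = 10.6297.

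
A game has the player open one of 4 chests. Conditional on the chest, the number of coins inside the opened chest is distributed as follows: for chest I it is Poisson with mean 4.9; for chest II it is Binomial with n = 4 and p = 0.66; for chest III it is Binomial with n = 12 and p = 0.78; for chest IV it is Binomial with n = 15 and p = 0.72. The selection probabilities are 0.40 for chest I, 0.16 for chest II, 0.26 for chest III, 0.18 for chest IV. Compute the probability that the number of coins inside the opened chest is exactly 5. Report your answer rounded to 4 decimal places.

0.0719

Conditional on each chest, P(X = 5): I: 0.17529; II: 0; III: 0.0057037; IV: 0.00172107.
By total probability, P(X = 5) = 0.4·0.17529 + 0.16·0 + 0.26·0.0057037 + 0.18·0.00172107 = 0.0719086.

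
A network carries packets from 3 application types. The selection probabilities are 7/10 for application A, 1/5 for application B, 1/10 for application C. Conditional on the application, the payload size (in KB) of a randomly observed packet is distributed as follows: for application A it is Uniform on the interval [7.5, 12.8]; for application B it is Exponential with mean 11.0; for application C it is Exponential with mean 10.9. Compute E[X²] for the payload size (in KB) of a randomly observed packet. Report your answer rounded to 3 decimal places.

For each component E[X²] = Var + (mean)², giving A: 105.363; B: 242; C: 237.62.
Overall E[X²] = 0.7·105.363 + 0.2·242 + 0.1·237.62 = 145.916.

145.916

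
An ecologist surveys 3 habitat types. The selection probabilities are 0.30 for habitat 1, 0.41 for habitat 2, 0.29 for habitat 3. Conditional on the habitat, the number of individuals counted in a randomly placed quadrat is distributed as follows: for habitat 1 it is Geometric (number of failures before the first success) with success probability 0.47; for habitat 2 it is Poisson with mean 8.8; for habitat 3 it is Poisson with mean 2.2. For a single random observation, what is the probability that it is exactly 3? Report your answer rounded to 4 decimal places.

0.0850

Conditional on each habitat, P(X = 3): 1: 0.0699722; 2: 0.0171201; 3: 0.196639.
By total probability, P(X = 3) = 0.3·0.0699722 + 0.41·0.0171201 + 0.29·0.196639 = 0.0850361.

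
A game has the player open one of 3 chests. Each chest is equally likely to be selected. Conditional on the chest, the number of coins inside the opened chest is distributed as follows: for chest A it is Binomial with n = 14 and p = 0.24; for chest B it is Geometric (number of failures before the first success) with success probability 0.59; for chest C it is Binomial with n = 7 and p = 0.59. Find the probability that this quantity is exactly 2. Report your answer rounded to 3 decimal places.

Conditional on each chest, P(X = 2): A: 0.194638; B: 0.099179; C: 0.084692.
By total probability, P(X = 2) = 0.333333·0.194638 + 0.333333·0.099179 + 0.333333·0.084692 = 0.12617.

0.126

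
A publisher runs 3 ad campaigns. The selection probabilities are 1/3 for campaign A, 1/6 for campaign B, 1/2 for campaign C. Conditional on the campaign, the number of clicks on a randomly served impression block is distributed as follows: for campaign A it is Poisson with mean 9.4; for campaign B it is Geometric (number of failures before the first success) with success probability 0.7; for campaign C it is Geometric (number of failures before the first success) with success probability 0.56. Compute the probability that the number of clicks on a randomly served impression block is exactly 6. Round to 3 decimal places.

0.029

Conditional on each campaign, P(X = 6): A: 0.0792623; B: 0.0005103; C: 0.00406354.
By total probability, P(X = 6) = 0.333333·0.0792623 + 0.166667·0.0005103 + 0.5·0.00406354 = 0.0285376.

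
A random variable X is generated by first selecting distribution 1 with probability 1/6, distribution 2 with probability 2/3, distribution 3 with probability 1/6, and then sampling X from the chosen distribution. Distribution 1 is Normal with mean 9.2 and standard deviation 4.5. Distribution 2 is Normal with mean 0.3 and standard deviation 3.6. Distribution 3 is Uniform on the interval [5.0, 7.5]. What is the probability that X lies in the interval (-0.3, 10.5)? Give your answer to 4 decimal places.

0.6420

Conditional on each component, P(-0.3 < X < 10.5): 1: 0.596285; 2: 0.563881; 3: 1.
By total probability, P(-0.3 < X < 10.5) = 0.166667·0.596285 + 0.666667·0.563881 + 0.166667·1 = 0.641968.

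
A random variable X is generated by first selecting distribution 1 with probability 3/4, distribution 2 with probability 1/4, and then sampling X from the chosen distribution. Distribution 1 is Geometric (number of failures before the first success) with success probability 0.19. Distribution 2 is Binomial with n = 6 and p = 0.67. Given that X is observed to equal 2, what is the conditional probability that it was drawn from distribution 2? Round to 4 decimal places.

0.1760

Likelihoods P(X=2 | ·): 1: 0.124659; 2: 0.079854.
Posterior ∝ prior × likelihood. Numerator for 2: 0.25·0.079854 = 0.0199635.
Normalizing constant: 0.75·0.124659 + 0.25·0.079854 = 0.113458.
P(2 | observation) = 0.0199635 / 0.113458 = 0.175955.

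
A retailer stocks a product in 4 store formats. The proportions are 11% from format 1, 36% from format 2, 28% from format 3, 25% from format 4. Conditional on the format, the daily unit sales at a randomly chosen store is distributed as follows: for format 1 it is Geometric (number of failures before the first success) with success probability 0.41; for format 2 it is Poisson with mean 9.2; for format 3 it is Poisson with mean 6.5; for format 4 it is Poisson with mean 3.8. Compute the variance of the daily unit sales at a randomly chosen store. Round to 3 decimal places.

Per component, 1: μ=1.43902, E[X²]=5.58061; 2: μ=9.2, E[X²]=93.84; 3: μ=6.5, E[X²]=48.75; 4: μ=3.8, E[X²]=18.24.
E[X] = 0.11·1.43902 + 0.36·9.2 + 0.28·6.5 + 0.25·3.8 = 6.24029.
E[X²] = 0.11·5.58061 + 0.36·93.84 + 0.28·48.75 + 0.25·18.24 = 52.6063.
Var(X) = E[X²] − (E[X])² = 52.6063 − 38.9413 = 13.665.

13.665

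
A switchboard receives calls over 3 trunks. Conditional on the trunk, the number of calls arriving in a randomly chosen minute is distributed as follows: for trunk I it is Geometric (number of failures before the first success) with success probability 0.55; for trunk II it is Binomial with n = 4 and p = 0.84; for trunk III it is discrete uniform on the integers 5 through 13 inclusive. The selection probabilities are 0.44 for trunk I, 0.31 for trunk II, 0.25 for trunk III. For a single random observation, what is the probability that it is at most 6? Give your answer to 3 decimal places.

0.804

Conditional on each trunk, P(X ≤ 6): I: 0.996263; II: 1; III: 0.222222.
By total probability, P(X ≤ 6) = 0.44·0.996263 + 0.31·1 + 0.25·0.222222 = 0.803911.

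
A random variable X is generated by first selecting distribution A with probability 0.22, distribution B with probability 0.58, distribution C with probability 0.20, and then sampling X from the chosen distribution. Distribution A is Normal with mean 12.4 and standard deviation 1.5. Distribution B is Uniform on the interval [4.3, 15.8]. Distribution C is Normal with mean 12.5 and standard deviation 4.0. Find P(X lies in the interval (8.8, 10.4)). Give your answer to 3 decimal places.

Conditional on each component, P(8.8 < X < 10.4): A: 0.0830137; B: 0.13913; C: 0.122309.
By total probability, P(8.8 < X < 10.4) = 0.22·0.0830137 + 0.58·0.13913 + 0.2·0.122309 = 0.12342.

0.123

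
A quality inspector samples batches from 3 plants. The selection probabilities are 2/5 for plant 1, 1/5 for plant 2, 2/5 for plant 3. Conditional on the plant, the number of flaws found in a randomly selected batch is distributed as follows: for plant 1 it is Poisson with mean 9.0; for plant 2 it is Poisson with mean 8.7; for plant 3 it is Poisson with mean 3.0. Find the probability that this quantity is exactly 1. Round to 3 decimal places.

0.060

Conditional on each plant, P(X = 1): 1: 0.00111069; 2: 0.0014493; 3: 0.149361.
By total probability, P(X = 1) = 0.4·0.00111069 + 0.2·0.0014493 + 0.4·0.149361 = 0.0604786.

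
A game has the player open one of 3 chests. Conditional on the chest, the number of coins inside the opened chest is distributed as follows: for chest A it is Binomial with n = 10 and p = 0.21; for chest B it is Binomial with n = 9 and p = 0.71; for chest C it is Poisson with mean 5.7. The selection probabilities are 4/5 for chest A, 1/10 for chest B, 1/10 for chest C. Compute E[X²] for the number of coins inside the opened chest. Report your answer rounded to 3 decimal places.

For each component E[X²] = Var + (mean)², giving A: 6.069; B: 42.6852; C: 38.19.
Overall E[X²] = 0.8·6.069 + 0.1·42.6852 + 0.1·38.19 = 12.9427.

12.943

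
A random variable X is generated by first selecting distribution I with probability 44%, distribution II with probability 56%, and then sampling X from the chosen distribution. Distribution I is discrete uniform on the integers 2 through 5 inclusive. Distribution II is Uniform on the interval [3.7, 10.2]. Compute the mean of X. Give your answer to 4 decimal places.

Component means — I: 3.5; II: 6.95.
E[X] = 0.44·3.5 + 0.56·6.95 = 5.432.

5.4320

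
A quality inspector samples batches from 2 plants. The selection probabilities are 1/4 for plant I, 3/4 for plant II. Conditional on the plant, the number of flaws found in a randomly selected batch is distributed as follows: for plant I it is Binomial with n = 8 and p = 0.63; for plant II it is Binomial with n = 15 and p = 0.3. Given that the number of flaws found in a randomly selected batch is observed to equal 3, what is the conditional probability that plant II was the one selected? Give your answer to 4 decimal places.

0.8401

Likelihoods P(X=3 | ·): I: 0.0970998; II: 0.17004.
Posterior ∝ prior × likelihood. Numerator for II: 0.75·0.17004 = 0.12753.
Normalizing constant: 0.25·0.0970998 + 0.75·0.17004 = 0.151805.
P(II | observation) = 0.12753 / 0.151805 = 0.840091.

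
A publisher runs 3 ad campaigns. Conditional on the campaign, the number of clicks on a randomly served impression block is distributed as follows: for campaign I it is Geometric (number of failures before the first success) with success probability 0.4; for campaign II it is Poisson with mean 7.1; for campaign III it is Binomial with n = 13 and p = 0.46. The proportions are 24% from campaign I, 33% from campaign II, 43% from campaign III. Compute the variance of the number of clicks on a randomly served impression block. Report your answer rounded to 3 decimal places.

Per component, I: μ=1.5, E[X²]=6; II: μ=7.1, E[X²]=57.51; III: μ=5.98, E[X²]=38.9896.
E[X] = 0.24·1.5 + 0.33·7.1 + 0.43·5.98 = 5.2744.
E[X²] = 0.24·6 + 0.33·57.51 + 0.43·38.9896 = 37.1838.
Var(X) = E[X²] − (E[X])² = 37.1838 − 27.8193 = 9.36453.

9.365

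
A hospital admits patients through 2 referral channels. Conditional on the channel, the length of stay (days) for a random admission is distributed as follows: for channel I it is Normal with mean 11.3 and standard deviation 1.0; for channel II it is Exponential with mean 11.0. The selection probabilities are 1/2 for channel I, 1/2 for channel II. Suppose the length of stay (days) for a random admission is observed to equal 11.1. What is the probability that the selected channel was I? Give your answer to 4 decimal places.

0.9219

Likelihoods f(11.1 | ·): I: 0.391043; II: 0.0331409.
Posterior ∝ prior × likelihood. Numerator for I: 0.5·0.391043 = 0.195521.
Normalizing constant: 0.5·0.391043 + 0.5·0.0331409 = 0.212092.
P(I | observation) = 0.195521 / 0.212092 = 0.921871.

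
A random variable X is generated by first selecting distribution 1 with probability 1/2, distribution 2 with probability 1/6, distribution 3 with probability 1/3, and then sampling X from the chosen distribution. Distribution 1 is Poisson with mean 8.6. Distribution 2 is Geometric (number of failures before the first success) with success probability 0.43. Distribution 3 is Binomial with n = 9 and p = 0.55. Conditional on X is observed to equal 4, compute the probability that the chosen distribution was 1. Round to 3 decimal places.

Likelihoods P(X=4 | ·): 1: 0.0419614; 2: 0.0453908; 3: 0.212757.
Posterior ∝ prior × likelihood. Numerator for 1: 0.5·0.0419614 = 0.0209807.
Normalizing constant: 0.5·0.0419614 + 0.166667·0.0453908 + 0.333333·0.212757 = 0.0994648.
P(1 | observation) = 0.0209807 / 0.0994648 = 0.210936.

0.211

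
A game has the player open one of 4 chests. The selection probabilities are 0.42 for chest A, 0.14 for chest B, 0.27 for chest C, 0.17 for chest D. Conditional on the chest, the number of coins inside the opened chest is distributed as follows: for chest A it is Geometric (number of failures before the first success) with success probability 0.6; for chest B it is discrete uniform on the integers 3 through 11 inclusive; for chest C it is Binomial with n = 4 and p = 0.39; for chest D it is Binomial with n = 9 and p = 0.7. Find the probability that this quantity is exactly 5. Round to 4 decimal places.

0.0473

Conditional on each chest, P(X = 5): A: 0.006144; B: 0.111111; C: 0; D: 0.171532.
By total probability, P(X = 5) = 0.42·0.006144 + 0.14·0.111111 + 0.27·0 + 0.17·0.171532 = 0.0472965.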